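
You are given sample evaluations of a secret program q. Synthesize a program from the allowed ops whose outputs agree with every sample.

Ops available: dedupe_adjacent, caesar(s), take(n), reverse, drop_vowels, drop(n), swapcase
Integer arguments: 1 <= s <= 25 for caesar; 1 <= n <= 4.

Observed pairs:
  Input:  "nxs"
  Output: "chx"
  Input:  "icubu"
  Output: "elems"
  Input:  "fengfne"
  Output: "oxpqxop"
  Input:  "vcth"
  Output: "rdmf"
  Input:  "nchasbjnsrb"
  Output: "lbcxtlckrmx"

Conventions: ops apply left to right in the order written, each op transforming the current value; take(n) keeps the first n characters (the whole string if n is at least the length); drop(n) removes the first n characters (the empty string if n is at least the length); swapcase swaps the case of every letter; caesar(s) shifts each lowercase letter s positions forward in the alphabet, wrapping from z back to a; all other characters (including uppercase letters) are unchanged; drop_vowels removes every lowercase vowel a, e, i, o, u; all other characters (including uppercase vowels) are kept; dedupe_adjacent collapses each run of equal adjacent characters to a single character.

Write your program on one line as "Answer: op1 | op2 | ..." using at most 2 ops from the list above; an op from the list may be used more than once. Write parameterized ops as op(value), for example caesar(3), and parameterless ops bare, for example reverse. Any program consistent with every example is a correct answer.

reverse | caesar(10)

Check, running the answer program on each example:
  "nxs" -> "sxn" -> "chx"
  "icubu" -> "ubuci" -> "elems"
  "fengfne" -> "enfgnef" -> "oxpqxop"
  "vcth" -> "htcv" -> "rdmf"
  "nchasbjnsrb" -> "brsnjbsahcn" -> "lbcxtlckrmx"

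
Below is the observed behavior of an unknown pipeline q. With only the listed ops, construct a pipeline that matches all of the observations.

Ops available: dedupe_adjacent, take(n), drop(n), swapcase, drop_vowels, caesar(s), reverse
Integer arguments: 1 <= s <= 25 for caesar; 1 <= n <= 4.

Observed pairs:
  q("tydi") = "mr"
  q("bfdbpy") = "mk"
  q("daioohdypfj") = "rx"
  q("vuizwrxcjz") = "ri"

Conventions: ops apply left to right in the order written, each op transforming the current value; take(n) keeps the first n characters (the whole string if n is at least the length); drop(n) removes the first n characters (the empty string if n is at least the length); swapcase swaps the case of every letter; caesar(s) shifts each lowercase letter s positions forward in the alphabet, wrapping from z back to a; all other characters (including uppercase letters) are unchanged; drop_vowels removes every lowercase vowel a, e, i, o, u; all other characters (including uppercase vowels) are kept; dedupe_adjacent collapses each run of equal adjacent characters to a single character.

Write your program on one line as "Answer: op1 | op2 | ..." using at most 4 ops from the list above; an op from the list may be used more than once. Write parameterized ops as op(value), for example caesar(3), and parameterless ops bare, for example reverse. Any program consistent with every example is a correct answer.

drop(2) | caesar(3) | caesar(6) | take(2)

Check, running the answer program on each example:
  "tydi" -> "di" -> "gl" -> "mr" -> "mr"
  "bfdbpy" -> "dbpy" -> "gesb" -> "mkyh" -> "mk"
  "daioohdypfj" -> "ioohdypfj" -> "lrrkgbsim" -> "rxxqmhyos" -> "rx"
  "vuizwrxcjz" -> "izwrxcjz" -> "lczuafmc" -> "rifaglsi" -> "ri"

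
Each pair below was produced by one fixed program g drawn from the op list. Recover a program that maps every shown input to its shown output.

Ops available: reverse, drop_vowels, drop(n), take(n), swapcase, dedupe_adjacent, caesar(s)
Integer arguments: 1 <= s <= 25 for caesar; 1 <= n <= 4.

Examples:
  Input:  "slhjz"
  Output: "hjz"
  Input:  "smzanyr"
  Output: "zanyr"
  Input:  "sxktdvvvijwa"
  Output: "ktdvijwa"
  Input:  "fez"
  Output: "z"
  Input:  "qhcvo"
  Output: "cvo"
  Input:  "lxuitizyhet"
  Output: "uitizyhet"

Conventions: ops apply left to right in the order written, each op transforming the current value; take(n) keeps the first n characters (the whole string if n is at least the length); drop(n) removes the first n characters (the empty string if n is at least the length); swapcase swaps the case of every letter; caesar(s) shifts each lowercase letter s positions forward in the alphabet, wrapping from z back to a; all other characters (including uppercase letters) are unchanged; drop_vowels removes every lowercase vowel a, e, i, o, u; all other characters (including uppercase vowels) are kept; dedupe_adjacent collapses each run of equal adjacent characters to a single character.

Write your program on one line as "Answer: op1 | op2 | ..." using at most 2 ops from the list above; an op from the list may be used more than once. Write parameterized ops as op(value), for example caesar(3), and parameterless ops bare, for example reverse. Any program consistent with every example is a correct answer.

dedupe_adjacent | drop(2)

Check, running the answer program on each example:
  "slhjz" -> "slhjz" -> "hjz"
  "smzanyr" -> "smzanyr" -> "zanyr"
  "sxktdvvvijwa" -> "sxktdvijwa" -> "ktdvijwa"
  "fez" -> "fez" -> "z"
  "qhcvo" -> "qhcvo" -> "cvo"
  "lxuitizyhet" -> "lxuitizyhet" -> "uitizyhet"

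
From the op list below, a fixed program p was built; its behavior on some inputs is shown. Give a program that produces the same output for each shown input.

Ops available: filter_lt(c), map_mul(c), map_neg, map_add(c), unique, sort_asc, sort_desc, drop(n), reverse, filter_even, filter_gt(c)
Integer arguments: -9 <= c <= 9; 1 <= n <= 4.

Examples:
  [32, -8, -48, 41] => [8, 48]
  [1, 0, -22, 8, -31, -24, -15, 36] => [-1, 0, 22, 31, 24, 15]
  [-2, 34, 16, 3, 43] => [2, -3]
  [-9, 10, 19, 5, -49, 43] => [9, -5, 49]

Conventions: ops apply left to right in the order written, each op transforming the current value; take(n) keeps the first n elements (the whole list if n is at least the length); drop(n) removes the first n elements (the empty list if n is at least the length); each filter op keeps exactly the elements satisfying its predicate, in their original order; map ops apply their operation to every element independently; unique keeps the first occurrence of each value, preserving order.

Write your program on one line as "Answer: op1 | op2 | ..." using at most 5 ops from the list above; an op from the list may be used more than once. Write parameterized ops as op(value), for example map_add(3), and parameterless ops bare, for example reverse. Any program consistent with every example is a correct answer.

map_neg | reverse | filter_gt(-6) | reverse

Check, running the answer program on each example:
  [32, -8, -48, 41] -> [-32, 8, 48, -41] -> [-41, 48, 8, -32] -> [48, 8] -> [8, 48]
  [1, 0, -22, 8, -31, -24, -15, 36] -> [-1, 0, 22, -8, 31, 24, 15, -36] -> [-36, 15, 24, 31, -8, 22, 0, -1] -> [15, 24, 31, 22, 0, -1] -> [-1, 0, 22, 31, 24, 15]
  [-2, 34, 16, 3, 43] -> [2, -34, -16, -3, -43] -> [-43, -3, -16, -34, 2] -> [-3, 2] -> [2, -3]
  [-9, 10, 19, 5, -49, 43] -> [9, -10, -19, -5, 49, -43] -> [-43, 49, -5, -19, -10, 9] -> [49, -5, 9] -> [9, -5, 49]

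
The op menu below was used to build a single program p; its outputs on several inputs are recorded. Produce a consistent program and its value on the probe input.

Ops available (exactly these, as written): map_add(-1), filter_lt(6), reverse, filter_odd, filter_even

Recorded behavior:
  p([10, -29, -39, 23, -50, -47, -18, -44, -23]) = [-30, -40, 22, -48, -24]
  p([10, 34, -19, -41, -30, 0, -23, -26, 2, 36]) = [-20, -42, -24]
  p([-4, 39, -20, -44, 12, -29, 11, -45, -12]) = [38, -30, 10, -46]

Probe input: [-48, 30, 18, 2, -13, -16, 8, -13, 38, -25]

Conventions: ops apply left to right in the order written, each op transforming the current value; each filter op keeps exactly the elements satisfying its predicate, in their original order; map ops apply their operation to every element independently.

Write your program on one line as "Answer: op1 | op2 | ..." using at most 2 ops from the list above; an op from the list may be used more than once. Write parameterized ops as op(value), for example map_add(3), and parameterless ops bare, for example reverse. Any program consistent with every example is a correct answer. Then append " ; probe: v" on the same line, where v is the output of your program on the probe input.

map_add(-1) | filter_even ; probe: [-14, -14, -26]

Check, running the answer program on each example:
  [10, -29, -39, 23, -50, -47, -18, -44, -23] -> [9, -30, -40, 22, -51, -48, -19, -45, -24] -> [-30, -40, 22, -48, -24]
  [10, 34, -19, -41, -30, 0, -23, -26, 2, 36] -> [9, 33, -20, -42, -31, -1, -24, -27, 1, 35] -> [-20, -42, -24]
  [-4, 39, -20, -44, 12, -29, 11, -45, -12] -> [-5, 38, -21, -45, 11, -30, 10, -46, -13] -> [38, -30, 10, -46]
  probe: [-48, 30, 18, 2, -13, -16, 8, -13, 38, -25] -> [-49, 29, 17, 1, -14, -17, 7, -14, 37, -26] -> [-14, -14, -26]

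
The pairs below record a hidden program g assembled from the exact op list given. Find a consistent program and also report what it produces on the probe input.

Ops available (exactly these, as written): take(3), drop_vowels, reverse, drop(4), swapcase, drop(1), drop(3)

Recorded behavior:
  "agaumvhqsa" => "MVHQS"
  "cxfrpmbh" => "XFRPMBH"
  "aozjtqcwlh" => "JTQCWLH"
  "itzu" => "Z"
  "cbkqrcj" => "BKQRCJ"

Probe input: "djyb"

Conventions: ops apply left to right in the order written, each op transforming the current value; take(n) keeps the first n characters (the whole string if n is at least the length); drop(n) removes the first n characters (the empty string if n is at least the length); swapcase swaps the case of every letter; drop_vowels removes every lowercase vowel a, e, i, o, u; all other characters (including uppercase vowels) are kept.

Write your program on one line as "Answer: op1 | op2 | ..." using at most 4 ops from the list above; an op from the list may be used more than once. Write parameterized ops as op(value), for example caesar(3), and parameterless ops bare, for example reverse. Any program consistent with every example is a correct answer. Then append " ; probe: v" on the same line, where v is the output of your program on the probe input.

drop_vowels | drop(1) | swapcase ; probe: "JYB"

Check, running the answer program on each example:
  "agaumvhqsa" -> "gmvhqs" -> "mvhqs" -> "MVHQS"
  "cxfrpmbh" -> "cxfrpmbh" -> "xfrpmbh" -> "XFRPMBH"
  "aozjtqcwlh" -> "zjtqcwlh" -> "jtqcwlh" -> "JTQCWLH"
  "itzu" -> "tz" -> "z" -> "Z"
  "cbkqrcj" -> "cbkqrcj" -> "bkqrcj" -> "BKQRCJ"
  probe: "djyb" -> "djyb" -> "jyb" -> "JYB"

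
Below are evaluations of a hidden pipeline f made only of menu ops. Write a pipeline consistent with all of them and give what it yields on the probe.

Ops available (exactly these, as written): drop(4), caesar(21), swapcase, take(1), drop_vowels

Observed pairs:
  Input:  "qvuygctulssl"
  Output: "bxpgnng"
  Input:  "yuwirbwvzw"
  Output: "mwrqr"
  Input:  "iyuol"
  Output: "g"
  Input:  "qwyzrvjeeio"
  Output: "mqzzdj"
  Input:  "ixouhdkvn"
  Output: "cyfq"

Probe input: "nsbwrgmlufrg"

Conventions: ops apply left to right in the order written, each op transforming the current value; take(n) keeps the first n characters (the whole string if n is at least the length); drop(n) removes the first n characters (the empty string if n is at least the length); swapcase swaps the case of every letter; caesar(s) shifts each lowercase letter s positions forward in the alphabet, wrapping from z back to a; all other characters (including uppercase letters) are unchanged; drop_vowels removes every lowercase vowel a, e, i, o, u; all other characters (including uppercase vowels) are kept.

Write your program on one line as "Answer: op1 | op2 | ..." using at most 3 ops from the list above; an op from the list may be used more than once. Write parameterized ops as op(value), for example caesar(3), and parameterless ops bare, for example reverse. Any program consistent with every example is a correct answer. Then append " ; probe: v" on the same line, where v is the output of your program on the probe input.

caesar(21) | drop(4) | drop_vowels ; probe: "mbhgpmb"

Check, running the answer program on each example:
  "qvuygctulssl" -> "lqptbxopgnng" -> "bxopgnng" -> "bxpgnng"
  "yuwirbwvzw" -> "tprdmwrqur" -> "mwrqur" -> "mwrqr"
  "iyuol" -> "dtpjg" -> "g" -> "g"
  "qwyzrvjeeio" -> "lrtumqezzdj" -> "mqezzdj" -> "mqzzdj"
  "ixouhdkvn" -> "dsjpcyfqi" -> "cyfqi" -> "cyfq"
  probe: "nsbwrgmlufrg" -> "inwrmbhgpamb" -> "mbhgpamb" -> "mbhgpmb"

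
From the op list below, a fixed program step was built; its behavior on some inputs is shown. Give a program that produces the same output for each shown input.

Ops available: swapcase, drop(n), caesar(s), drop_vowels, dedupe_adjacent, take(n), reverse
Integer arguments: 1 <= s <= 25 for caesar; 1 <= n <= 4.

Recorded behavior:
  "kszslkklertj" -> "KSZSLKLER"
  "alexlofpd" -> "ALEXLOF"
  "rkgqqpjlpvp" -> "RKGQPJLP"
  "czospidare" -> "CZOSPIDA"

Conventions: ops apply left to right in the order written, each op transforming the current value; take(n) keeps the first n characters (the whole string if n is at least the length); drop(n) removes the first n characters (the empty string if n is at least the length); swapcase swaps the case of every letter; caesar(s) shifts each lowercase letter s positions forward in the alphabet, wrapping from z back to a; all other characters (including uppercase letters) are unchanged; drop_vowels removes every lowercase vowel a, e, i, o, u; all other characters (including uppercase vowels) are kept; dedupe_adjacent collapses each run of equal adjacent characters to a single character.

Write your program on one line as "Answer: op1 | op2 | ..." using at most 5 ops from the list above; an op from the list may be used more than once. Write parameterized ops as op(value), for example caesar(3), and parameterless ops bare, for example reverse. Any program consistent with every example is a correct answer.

reverse | swapcase | dedupe_adjacent | drop(2) | reverse

Check, running the answer program on each example:
  "kszslkklertj" -> "jtrelkklszsk" -> "JTRELKKLSZSK" -> "JTRELKLSZSK" -> "RELKLSZSK" -> "KSZSLKLER"
  "alexlofpd" -> "dpfolxela" -> "DPFOLXELA" -> "DPFOLXELA" -> "FOLXELA" -> "ALEXLOF"
  "rkgqqpjlpvp" -> "pvpljpqqgkr" -> "PVPLJPQQGKR" -> "PVPLJPQGKR" -> "PLJPQGKR" -> "RKGQPJLP"
  "czospidare" -> "eradipsozc" -> "ERADIPSOZC" -> "ERADIPSOZC" -> "ADIPSOZC" -> "CZOSPIDA"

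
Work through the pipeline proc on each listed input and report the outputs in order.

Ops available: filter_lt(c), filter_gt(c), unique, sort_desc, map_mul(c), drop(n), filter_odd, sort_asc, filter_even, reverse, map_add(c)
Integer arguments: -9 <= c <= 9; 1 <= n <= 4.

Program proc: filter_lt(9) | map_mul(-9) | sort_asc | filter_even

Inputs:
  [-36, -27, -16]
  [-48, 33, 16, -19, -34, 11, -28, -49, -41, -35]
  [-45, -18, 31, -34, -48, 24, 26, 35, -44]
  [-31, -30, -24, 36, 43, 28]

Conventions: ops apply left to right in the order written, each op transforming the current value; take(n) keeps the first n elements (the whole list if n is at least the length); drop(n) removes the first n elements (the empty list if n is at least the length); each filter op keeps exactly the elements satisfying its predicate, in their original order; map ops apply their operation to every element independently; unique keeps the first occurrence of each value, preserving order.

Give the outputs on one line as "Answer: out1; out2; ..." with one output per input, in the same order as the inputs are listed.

Execution, op by op:
  [-36, -27, -16] -> [-36, -27, -16] -> [324, 243, 144] -> [144, 243, 324] -> [144, 324]
  [-48, 33, 16, -19, -34, 11, -28, -49, -41, -35] -> [-48, -19, -34, -28, -49, -41, -35] -> [432, 171, 306, 252, 441, 369, 315] -> [171, 252, 306, 315, 369, 432, 441] -> [252, 306, 432]
  [-45, -18, 31, -34, -48, 24, 26, 35, -44] -> [-45, -18, -34, -48, -44] -> [405, 162, 306, 432, 396] -> [162, 306, 396, 405, 432] -> [162, 306, 396, 432]
  [-31, -30, -24, 36, 43, 28] -> [-31, -30, -24] -> [279, 270, 216] -> [216, 270, 279] -> [216, 270]

[144, 324]; [252, 306, 432]; [162, 306, 396, 432]; [216, 270]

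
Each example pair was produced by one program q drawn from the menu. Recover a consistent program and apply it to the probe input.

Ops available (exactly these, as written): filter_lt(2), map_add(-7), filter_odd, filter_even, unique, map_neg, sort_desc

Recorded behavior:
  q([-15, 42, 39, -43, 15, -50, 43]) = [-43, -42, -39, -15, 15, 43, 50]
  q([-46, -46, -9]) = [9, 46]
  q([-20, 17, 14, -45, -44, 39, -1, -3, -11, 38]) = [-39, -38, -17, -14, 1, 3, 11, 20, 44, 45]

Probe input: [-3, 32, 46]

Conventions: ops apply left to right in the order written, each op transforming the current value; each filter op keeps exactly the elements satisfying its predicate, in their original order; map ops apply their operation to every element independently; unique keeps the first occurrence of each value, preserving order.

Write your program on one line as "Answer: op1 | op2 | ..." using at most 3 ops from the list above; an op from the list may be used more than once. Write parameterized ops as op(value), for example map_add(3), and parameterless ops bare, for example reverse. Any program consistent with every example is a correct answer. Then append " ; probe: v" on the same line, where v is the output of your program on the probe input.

sort_desc | unique | map_neg ; probe: [-46, -32, 3]

Check, running the answer program on each example:
  [-15, 42, 39, -43, 15, -50, 43] -> [43, 42, 39, 15, -15, -43, -50] -> [43, 42, 39, 15, -15, -43, -50] -> [-43, -42, -39, -15, 15, 43, 50]
  [-46, -46, -9] -> [-9, -46, -46] -> [-9, -46] -> [9, 46]
  [-20, 17, 14, -45, -44, 39, -1, -3, -11, 38] -> [39, 38, 17, 14, -1, -3, -11, -20, -44, -45] -> [39, 38, 17, 14, -1, -3, -11, -20, -44, -45] -> [-39, -38, -17, -14, 1, 3, 11, 20, 44, 45]
  probe: [-3, 32, 46] -> [46, 32, -3] -> [46, 32, -3] -> [-46, -32, 3]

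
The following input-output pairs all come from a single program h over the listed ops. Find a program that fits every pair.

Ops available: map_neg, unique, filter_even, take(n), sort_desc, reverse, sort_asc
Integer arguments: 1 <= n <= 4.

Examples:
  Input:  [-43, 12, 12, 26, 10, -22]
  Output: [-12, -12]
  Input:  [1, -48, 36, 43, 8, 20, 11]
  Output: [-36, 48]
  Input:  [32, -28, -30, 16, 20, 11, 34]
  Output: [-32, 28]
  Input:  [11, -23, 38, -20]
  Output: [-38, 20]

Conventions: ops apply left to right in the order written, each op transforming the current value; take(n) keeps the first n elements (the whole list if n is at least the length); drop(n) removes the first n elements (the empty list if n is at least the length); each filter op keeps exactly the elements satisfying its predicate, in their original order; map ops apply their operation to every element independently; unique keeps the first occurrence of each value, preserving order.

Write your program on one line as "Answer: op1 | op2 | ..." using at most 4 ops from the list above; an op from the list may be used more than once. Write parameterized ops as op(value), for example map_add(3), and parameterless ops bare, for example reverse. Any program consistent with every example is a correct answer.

map_neg | filter_even | take(2) | sort_asc

Check, running the answer program on each example:
  [-43, 12, 12, 26, 10, -22] -> [43, -12, -12, -26, -10, 22] -> [-12, -12, -26, -10, 22] -> [-12, -12] -> [-12, -12]
  [1, -48, 36, 43, 8, 20, 11] -> [-1, 48, -36, -43, -8, -20, -11] -> [48, -36, -8, -20] -> [48, -36] -> [-36, 48]
  [32, -28, -30, 16, 20, 11, 34] -> [-32, 28, 30, -16, -20, -11, -34] -> [-32, 28, 30, -16, -20, -34] -> [-32, 28] -> [-32, 28]
  [11, -23, 38, -20] -> [-11, 23, -38, 20] -> [-38, 20] -> [-38, 20] -> [-38, 20]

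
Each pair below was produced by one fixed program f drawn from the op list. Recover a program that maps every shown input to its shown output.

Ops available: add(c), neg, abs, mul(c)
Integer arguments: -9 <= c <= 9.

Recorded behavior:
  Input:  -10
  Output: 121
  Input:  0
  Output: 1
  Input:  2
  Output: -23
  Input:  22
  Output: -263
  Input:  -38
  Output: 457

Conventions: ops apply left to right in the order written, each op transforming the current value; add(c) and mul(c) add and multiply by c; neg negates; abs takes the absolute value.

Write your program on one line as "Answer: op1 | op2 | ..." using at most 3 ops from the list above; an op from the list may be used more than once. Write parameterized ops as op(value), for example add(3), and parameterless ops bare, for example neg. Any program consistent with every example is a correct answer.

mul(-6) | mul(2) | add(1)

Check, running the answer program on each example:
  -10 -> 60 -> 120 -> 121
  0 -> 0 -> 0 -> 1
  2 -> -12 -> -24 -> -23
  22 -> -132 -> -264 -> -263
  -38 -> 228 -> 456 -> 457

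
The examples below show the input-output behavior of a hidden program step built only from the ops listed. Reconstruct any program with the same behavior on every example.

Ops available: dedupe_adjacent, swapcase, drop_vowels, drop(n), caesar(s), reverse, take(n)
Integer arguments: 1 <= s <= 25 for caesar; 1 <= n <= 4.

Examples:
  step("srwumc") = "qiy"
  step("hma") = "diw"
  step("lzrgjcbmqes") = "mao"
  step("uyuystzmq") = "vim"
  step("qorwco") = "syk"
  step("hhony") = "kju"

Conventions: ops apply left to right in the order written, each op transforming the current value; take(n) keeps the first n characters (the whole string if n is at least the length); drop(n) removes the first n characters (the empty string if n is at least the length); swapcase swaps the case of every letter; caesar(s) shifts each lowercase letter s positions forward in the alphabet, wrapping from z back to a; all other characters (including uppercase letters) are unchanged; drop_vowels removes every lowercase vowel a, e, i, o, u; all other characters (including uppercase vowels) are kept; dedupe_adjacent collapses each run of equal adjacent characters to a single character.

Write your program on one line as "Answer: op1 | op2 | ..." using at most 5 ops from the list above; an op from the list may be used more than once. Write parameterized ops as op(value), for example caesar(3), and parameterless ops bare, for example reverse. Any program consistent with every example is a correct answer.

reverse | caesar(11) | take(3) | reverse | caesar(11)

Check, running the answer program on each example:
  "srwumc" -> "cmuwrs" -> "nxfhcd" -> "nxf" -> "fxn" -> "qiy"
  "hma" -> "amh" -> "lxs" -> "lxs" -> "sxl" -> "diw"
  "lzrgjcbmqes" -> "seqmbcjgrzl" -> "dpbxmnurckw" -> "dpb" -> "bpd" -> "mao"
  "uyuystzmq" -> "qmztsyuyu" -> "bxkedjfjf" -> "bxk" -> "kxb" -> "vim"
  "qorwco" -> "ocwroq" -> "znhczb" -> "znh" -> "hnz" -> "syk"
  "hhony" -> "ynohh" -> "jyzss" -> "jyz" -> "zyj" -> "kju"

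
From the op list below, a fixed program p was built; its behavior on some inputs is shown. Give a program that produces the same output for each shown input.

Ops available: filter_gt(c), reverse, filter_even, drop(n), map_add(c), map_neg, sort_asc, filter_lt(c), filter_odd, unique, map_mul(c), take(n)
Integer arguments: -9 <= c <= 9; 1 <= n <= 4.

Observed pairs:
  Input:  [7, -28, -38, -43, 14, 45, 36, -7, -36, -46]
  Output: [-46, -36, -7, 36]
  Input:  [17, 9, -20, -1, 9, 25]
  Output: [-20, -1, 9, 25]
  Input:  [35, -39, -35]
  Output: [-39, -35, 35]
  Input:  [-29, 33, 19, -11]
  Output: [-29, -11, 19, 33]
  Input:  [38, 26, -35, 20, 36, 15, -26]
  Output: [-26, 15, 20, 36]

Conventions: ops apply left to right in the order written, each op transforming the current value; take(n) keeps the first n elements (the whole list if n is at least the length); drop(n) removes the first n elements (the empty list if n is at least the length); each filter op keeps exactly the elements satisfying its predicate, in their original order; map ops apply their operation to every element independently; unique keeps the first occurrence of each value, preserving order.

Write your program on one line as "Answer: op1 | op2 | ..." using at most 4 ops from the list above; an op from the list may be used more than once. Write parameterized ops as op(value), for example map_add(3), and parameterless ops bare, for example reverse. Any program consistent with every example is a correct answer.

reverse | take(4) | sort_asc

Check, running the answer program on each example:
  [7, -28, -38, -43, 14, 45, 36, -7, -36, -46] -> [-46, -36, -7, 36, 45, 14, -43, -38, -28, 7] -> [-46, -36, -7, 36] -> [-46, -36, -7, 36]
  [17, 9, -20, -1, 9, 25] -> [25, 9, -1, -20, 9, 17] -> [25, 9, -1, -20] -> [-20, -1, 9, 25]
  [35, -39, -35] -> [-35, -39, 35] -> [-35, -39, 35] -> [-39, -35, 35]
  [-29, 33, 19, -11] -> [-11, 19, 33, -29] -> [-11, 19, 33, -29] -> [-29, -11, 19, 33]
  [38, 26, -35, 20, 36, 15, -26] -> [-26, 15, 36, 20, -35, 26, 38] -> [-26, 15, 36, 20] -> [-26, 15, 20, 36]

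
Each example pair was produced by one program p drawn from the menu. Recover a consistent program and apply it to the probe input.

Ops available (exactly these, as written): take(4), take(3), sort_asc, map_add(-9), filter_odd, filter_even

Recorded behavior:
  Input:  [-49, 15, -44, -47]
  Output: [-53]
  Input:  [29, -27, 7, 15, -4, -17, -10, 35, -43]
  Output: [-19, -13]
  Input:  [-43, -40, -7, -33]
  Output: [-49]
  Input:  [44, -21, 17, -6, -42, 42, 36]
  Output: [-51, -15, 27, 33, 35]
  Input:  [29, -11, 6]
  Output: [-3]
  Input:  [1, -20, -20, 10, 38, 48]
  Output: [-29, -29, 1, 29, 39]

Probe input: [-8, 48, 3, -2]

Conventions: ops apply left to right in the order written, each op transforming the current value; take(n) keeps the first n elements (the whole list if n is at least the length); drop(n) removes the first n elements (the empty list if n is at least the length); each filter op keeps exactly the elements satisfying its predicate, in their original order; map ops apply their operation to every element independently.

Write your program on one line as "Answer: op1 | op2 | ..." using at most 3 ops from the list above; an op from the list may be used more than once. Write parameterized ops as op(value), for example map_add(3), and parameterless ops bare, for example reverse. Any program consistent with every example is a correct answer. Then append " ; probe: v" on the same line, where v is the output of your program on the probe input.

filter_even | map_add(-9) | sort_asc ; probe: [-17, -11, 39]

Check, running the answer program on each example:
  [-49, 15, -44, -47] -> [-44] -> [-53] -> [-53]
  [29, -27, 7, 15, -4, -17, -10, 35, -43] -> [-4, -10] -> [-13, -19] -> [-19, -13]
  [-43, -40, -7, -33] -> [-40] -> [-49] -> [-49]
  [44, -21, 17, -6, -42, 42, 36] -> [44, -6, -42, 42, 36] -> [35, -15, -51, 33, 27] -> [-51, -15, 27, 33, 35]
  [29, -11, 6] -> [6] -> [-3] -> [-3]
  [1, -20, -20, 10, 38, 48] -> [-20, -20, 10, 38, 48] -> [-29, -29, 1, 29, 39] -> [-29, -29, 1, 29, 39]
  probe: [-8, 48, 3, -2] -> [-8, 48, -2] -> [-17, 39, -11] -> [-17, -11, 39]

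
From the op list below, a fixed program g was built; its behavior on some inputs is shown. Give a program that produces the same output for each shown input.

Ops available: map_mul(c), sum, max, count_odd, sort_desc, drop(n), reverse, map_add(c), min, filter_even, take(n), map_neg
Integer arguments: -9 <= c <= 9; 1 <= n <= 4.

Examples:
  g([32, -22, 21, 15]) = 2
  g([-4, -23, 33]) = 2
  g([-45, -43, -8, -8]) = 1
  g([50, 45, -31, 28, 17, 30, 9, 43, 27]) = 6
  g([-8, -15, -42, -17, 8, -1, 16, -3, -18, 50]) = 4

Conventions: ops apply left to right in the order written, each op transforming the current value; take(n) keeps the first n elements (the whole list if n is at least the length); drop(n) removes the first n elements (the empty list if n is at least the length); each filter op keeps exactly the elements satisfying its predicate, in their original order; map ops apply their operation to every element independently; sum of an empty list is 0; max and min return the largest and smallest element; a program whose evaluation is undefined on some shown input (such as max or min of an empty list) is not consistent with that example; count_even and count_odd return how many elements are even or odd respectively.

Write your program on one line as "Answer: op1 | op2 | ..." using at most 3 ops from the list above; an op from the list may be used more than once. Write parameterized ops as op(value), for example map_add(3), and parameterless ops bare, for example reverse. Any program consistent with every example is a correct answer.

drop(1) | count_odd

Check, running the answer program on each example:
  [32, -22, 21, 15] -> [-22, 21, 15] -> 2
  [-4, -23, 33] -> [-23, 33] -> 2
  [-45, -43, -8, -8] -> [-43, -8, -8] -> 1
  [50, 45, -31, 28, 17, 30, 9, 43, 27] -> [45, -31, 28, 17, 30, 9, 43, 27] -> 6
  [-8, -15, -42, -17, 8, -1, 16, -3, -18, 50] -> [-15, -42, -17, 8, -1, 16, -3, -18, 50] -> 4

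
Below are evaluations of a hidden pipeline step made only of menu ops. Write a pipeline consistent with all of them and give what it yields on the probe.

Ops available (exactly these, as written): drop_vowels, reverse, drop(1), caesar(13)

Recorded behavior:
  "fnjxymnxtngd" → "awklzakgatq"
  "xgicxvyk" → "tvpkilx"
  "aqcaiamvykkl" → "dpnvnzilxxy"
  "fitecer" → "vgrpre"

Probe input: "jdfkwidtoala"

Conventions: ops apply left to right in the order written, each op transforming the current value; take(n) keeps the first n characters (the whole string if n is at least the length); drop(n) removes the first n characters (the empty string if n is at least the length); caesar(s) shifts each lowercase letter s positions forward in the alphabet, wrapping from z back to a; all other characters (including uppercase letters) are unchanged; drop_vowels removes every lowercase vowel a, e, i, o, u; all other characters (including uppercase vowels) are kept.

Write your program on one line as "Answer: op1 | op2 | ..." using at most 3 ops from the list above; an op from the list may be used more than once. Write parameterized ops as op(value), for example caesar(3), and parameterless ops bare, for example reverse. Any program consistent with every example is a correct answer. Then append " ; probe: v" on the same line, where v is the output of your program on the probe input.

caesar(13) | drop(1) ; probe: "qsxjvqgbnyn"

Check, running the answer program on each example:
  "fnjxymnxtngd" -> "sawklzakgatq" -> "awklzakgatq"
  "xgicxvyk" -> "ktvpkilx" -> "tvpkilx"
  "aqcaiamvykkl" -> "ndpnvnzilxxy" -> "dpnvnzilxxy"
  "fitecer" -> "svgrpre" -> "vgrpre"
  probe: "jdfkwidtoala" -> "wqsxjvqgbnyn" -> "qsxjvqgbnyn"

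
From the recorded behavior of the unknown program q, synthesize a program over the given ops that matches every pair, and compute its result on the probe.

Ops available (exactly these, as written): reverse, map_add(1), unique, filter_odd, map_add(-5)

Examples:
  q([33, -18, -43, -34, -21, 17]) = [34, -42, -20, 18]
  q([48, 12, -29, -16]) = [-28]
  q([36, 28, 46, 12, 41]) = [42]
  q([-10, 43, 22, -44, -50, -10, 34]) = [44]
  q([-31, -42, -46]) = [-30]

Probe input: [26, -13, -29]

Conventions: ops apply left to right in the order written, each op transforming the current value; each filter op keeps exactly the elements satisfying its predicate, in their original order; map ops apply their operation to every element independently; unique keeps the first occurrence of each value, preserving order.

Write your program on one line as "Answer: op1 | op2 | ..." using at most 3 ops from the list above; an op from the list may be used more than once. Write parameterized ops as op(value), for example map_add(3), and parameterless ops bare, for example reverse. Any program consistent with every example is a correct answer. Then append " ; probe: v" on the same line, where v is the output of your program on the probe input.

unique | filter_odd | map_add(1) ; probe: [-12, -28]

Check, running the answer program on each example:
  [33, -18, -43, -34, -21, 17] -> [33, -18, -43, -34, -21, 17] -> [33, -43, -21, 17] -> [34, -42, -20, 18]
  [48, 12, -29, -16] -> [48, 12, -29, -16] -> [-29] -> [-28]
  [36, 28, 46, 12, 41] -> [36, 28, 46, 12, 41] -> [41] -> [42]
  [-10, 43, 22, -44, -50, -10, 34] -> [-10, 43, 22, -44, -50, 34] -> [43] -> [44]
  [-31, -42, -46] -> [-31, -42, -46] -> [-31] -> [-30]
  probe: [26, -13, -29] -> [26, -13, -29] -> [-13, -29] -> [-12, -28]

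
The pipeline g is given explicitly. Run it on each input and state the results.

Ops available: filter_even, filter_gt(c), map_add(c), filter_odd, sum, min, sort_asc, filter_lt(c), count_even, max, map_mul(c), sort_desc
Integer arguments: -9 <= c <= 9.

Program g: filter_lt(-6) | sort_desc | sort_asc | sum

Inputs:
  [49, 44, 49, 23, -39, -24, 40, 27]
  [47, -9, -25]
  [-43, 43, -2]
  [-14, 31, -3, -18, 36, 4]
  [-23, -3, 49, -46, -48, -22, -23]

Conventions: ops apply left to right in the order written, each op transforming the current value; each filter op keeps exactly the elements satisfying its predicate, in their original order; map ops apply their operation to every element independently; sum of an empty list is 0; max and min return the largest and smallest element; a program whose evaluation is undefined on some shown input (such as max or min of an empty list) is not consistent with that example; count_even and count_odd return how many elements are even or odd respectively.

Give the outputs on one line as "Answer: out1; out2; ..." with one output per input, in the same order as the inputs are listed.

-63; -34; -43; -32; -162

Execution, op by op:
  [49, 44, 49, 23, -39, -24, 40, 27] -> [-39, -24] -> [-24, -39] -> [-39, -24] -> -63
  [47, -9, -25] -> [-9, -25] -> [-9, -25] -> [-25, -9] -> -34
  [-43, 43, -2] -> [-43] -> [-43] -> [-43] -> -43
  [-14, 31, -3, -18, 36, 4] -> [-14, -18] -> [-14, -18] -> [-18, -14] -> -32
  [-23, -3, 49, -46, -48, -22, -23] -> [-23, -46, -48, -22, -23] -> [-22, -23, -23, -46, -48] -> [-48, -46, -23, -23, -22] -> -162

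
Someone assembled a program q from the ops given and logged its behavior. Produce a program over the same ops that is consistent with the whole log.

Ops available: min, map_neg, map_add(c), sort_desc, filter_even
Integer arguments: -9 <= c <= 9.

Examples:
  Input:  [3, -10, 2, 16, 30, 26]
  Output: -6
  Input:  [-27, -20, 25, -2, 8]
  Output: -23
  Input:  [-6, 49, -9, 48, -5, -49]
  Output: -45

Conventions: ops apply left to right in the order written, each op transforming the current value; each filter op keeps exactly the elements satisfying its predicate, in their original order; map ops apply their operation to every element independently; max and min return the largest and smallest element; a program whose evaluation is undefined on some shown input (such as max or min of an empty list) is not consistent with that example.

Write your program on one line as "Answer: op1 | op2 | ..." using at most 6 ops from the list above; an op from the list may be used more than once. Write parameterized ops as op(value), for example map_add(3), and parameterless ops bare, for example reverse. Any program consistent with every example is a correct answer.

map_neg | map_add(5) | map_neg | map_add(9) | min

Check, running the answer program on each example:
  [3, -10, 2, 16, 30, 26] -> [-3, 10, -2, -16, -30, -26] -> [2, 15, 3, -11, -25, -21] -> [-2, -15, -3, 11, 25, 21] -> [7, -6, 6, 20, 34, 30] -> -6
  [-27, -20, 25, -2, 8] -> [27, 20, -25, 2, -8] -> [32, 25, -20, 7, -3] -> [-32, -25, 20, -7, 3] -> [-23, -16, 29, 2, 12] -> -23
  [-6, 49, -9, 48, -5, -49] -> [6, -49, 9, -48, 5, 49] -> [11, -44, 14, -43, 10, 54] -> [-11, 44, -14, 43, -10, -54] -> [-2, 53, -5, 52, -1, -45] -> -45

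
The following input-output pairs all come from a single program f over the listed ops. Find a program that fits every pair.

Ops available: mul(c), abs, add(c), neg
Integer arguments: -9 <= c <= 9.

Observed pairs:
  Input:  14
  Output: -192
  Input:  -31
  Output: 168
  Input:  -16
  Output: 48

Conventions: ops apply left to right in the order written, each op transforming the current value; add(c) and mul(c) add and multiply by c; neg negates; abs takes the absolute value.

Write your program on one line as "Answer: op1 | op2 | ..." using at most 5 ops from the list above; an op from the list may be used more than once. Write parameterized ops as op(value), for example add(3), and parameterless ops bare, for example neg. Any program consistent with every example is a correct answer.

add(9) | mul(-8) | add(-6) | add(-2)

Check, running the answer program on each example:
  14 -> 23 -> -184 -> -190 -> -192
  -31 -> -22 -> 176 -> 170 -> 168
  -16 -> -7 -> 56 -> 50 -> 48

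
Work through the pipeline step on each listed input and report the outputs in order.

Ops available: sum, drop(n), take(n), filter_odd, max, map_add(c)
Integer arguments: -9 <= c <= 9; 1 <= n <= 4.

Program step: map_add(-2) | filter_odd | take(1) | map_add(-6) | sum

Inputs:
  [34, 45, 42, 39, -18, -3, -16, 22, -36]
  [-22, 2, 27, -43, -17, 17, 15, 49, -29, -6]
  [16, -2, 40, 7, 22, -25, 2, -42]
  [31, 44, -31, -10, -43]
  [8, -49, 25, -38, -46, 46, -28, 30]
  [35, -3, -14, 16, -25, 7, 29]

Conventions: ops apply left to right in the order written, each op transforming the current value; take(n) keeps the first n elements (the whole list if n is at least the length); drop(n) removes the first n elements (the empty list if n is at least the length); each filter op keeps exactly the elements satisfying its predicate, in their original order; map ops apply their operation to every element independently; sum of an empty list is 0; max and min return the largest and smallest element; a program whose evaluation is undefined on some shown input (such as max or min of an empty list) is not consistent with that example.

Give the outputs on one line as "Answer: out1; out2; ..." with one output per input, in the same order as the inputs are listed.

37; 19; -1; 23; -57; 27

Execution, op by op:
  [34, 45, 42, 39, -18, -3, -16, 22, -36] -> [32, 43, 40, 37, -20, -5, -18, 20, -38] -> [43, 37, -5] -> [43] -> [37] -> 37
  [-22, 2, 27, -43, -17, 17, 15, 49, -29, -6] -> [-24, 0, 25, -45, -19, 15, 13, 47, -31, -8] -> [25, -45, -19, 15, 13, 47, -31] -> [25] -> [19] -> 19
  [16, -2, 40, 7, 22, -25, 2, -42] -> [14, -4, 38, 5, 20, -27, 0, -44] -> [5, -27] -> [5] -> [-1] -> -1
  [31, 44, -31, -10, -43] -> [29, 42, -33, -12, -45] -> [29, -33, -45] -> [29] -> [23] -> 23
  [8, -49, 25, -38, -46, 46, -28, 30] -> [6, -51, 23, -40, -48, 44, -30, 28] -> [-51, 23] -> [-51] -> [-57] -> -57
  [35, -3, -14, 16, -25, 7, 29] -> [33, -5, -16, 14, -27, 5, 27] -> [33, -5, -27, 5, 27] -> [33] -> [27] -> 27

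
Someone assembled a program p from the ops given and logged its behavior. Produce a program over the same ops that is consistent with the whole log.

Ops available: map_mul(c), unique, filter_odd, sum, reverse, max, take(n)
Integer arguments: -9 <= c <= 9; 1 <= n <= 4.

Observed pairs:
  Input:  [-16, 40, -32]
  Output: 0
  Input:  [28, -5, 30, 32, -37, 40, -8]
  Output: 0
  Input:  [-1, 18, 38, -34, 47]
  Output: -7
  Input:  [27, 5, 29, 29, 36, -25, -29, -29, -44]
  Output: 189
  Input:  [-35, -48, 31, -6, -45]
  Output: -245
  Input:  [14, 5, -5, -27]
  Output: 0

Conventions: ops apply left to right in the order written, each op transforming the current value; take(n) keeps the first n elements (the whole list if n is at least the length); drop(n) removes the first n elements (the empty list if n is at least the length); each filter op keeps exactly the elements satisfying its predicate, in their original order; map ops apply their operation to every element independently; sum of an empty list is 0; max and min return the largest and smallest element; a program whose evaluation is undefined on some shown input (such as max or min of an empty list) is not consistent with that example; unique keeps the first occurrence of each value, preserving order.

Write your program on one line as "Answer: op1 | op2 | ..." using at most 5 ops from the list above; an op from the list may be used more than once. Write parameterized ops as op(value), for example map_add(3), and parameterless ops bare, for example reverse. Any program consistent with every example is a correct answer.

take(1) | filter_odd | map_mul(7) | sum

Check, running the answer program on each example:
  [-16, 40, -32] -> [-16] -> [] -> [] -> 0
  [28, -5, 30, 32, -37, 40, -8] -> [28] -> [] -> [] -> 0
  [-1, 18, 38, -34, 47] -> [-1] -> [-1] -> [-7] -> -7
  [27, 5, 29, 29, 36, -25, -29, -29, -44] -> [27] -> [27] -> [189] -> 189
  [-35, -48, 31, -6, -45] -> [-35] -> [-35] -> [-245] -> -245
  [14, 5, -5, -27] -> [14] -> [] -> [] -> 0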